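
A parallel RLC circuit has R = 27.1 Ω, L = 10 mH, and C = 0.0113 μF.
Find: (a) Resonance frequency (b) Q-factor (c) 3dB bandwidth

Step 1 — Resonance: ω₀ = 1/√(LC) = 1/√(0.01·1.13e-08) = 9.407e+04 rad/s.
Step 2 — f₀ = ω₀/(2π) = 1.497e+04 Hz.
Step 3 — Parallel Q: Q = R/(ω₀L) = 27.1/(9.407e+04·0.01) = 0.02881.
Step 4 — Bandwidth: Δω = ω₀/Q = 3.266e+06 rad/s; BW = Δω/(2π) = 5.197e+05 Hz.

(a) f₀ = 1.497e+04 Hz  (b) Q = 0.02881  (c) BW = 5.197e+05 Hz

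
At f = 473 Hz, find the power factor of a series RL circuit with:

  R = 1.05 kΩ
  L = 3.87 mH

Step 1 — Angular frequency: ω = 2π·f = 2π·473 = 2972 rad/s.
Step 2 — Component impedances:
  R: Z = R = 1050 Ω
  L: Z = jωL = j·2972·0.00387 = 0 + j11.5 Ω
Step 3 — Series combination: Z_total = R + L = 1050 + j11.5 Ω = 1050∠0.6° Ω.
Step 4 — Power factor: PF = cos(φ) = Re(Z)/|Z| = 1050/1050.1 = 0.9999.
Step 5 — Type: Im(Z) = 11.5 ⇒ lagging (phase φ = 0.6°).

PF = 0.9999 (lagging, φ = 0.6°)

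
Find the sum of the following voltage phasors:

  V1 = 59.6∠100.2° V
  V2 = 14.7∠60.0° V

Step 1 — Convert each phasor to rectangular form:
  V1 = 59.6·(cos(100.2°) + j·sin(100.2°)) = -10.55 + j58.66 V
  V2 = 14.7·(cos(60.0°) + j·sin(60.0°)) = 7.35 + j12.73 V
Step 2 — Sum components: V_total = -3.204 + j71.39 V.
Step 3 — Convert to polar: |V_total| = 71.46 V, ∠V_total = 92.6°.

V_total = 71.46∠92.6° V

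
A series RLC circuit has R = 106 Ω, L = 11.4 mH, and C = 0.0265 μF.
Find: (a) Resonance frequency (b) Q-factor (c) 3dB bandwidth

Step 1 — Resonance: ω₀ = 1/√(LC) = 1/√(0.0114·2.65e-08) = 5.753e+04 rad/s.
Step 2 — f₀ = ω₀/(2π) = 9157 Hz.
Step 3 — Series Q: Q = ω₀L/R = 5.753e+04·0.0114/106 = 6.188.
Step 4 — Bandwidth: Δω = ω₀/Q = 9298 rad/s; BW = Δω/(2π) = 1480 Hz.

(a) f₀ = 9157 Hz  (b) Q = 6.188  (c) BW = 1480 Hz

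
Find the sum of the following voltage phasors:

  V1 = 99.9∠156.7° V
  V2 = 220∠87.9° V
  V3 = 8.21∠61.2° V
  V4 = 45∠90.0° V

Step 1 — Convert each phasor to rectangular form:
  V1 = 99.9·(cos(156.7°) + j·sin(156.7°)) = -91.75 + j39.51 V
  V2 = 220·(cos(87.9°) + j·sin(87.9°)) = 8.062 + j219.9 V
  V3 = 8.21·(cos(61.2°) + j·sin(61.2°)) = 3.955 + j7.194 V
  V4 = 45·(cos(90.0°) + j·sin(90.0°)) = 0 + j45 V
Step 2 — Sum components: V_total = -79.74 + j311.6 V.
Step 3 — Convert to polar: |V_total| = 321.6 V, ∠V_total = 104.4°.

V_total = 321.6∠104.4° V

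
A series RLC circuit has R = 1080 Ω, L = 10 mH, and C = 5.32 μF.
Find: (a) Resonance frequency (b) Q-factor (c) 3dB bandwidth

Step 1 — Resonance: ω₀ = 1/√(LC) = 1/√(0.01·5.32e-06) = 4336 rad/s.
Step 2 — f₀ = ω₀/(2π) = 690 Hz.
Step 3 — Series Q: Q = ω₀L/R = 4336·0.01/1080 = 0.04014.
Step 4 — Bandwidth: Δω = ω₀/Q = 1.08e+05 rad/s; BW = Δω/(2π) = 1.719e+04 Hz.

(a) f₀ = 690 Hz  (b) Q = 0.04014  (c) BW = 1.719e+04 Hz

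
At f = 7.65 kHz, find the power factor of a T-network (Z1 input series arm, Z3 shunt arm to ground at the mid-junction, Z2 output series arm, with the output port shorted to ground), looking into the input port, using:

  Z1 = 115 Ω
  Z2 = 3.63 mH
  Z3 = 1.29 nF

Step 1 — Angular frequency: ω = 2π·f = 2π·7650 = 4.807e+04 rad/s.
Step 2 — Component impedances:
  Z1: Z = R = 115 Ω
  Z2: Z = jωL = j·4.807e+04·0.00363 = 0 + j174.5 Ω
  Z3: Z = 1/(jωC) = -j/(ω·C) = 0 - j1.613e+04 Ω
Step 3 — With the output port shorted to ground, the output series arm Z2 runs from the junction to ground; the shunt arm Z3 also runs from the junction to ground. They appear in parallel: Z3 || Z2 = 0 + j176.4 Ω.
Step 4 — Series with input arm Z1: Z_in = Z1 + (Z3 || Z2) = 115 + j176.4 Ω = 210.6∠56.9° Ω.
Step 5 — Power factor: PF = cos(φ) = Re(Z)/|Z| = 115/210.6 = 0.5461.
Step 6 — Type: Im(Z) = 176.4 ⇒ lagging (phase φ = 56.9°).

PF = 0.5461 (lagging, φ = 56.9°)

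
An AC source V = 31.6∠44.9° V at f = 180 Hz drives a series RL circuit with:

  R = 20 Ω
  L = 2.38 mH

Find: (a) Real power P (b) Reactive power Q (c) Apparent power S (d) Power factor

Step 1 — Angular frequency: ω = 2π·f = 2π·180 = 1131 rad/s.
Step 2 — Component impedances:
  R: Z = R = 20 Ω
  L: Z = jωL = j·1131·0.00238 = 0 + j2.692 Ω
Step 3 — Series combination: Z_total = R + L = 20 + j2.692 Ω = 20.18∠7.7° Ω.
Step 4 — Source phasor: V = 31.6∠44.9° V = 22.38 + j22.31 V.
Step 5 — Current: I = V / Z = 1.247 + j0.9475 A = 1.566∠37.2° A.
Step 6 — Complex power: S = V·I* = 49.04 + j6.6 VA.
Step 7 — Real power: P = Re(S) = 49.04 W.
Step 8 — Reactive power: Q = Im(S) = 6.6 VAR.
Step 9 — Apparent power: |S| = 49.48 VA.
Step 10 — Power factor: PF = P/|S| = 0.9911 (lagging).

(a) P = 49.04 W  (b) Q = 6.6 VAR  (c) S = 49.48 VA  (d) PF = 0.9911 (lagging)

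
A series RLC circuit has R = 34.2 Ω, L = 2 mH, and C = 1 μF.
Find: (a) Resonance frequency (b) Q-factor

Step 1 — Resonance condition Im(Z)=0 gives ω₀ = 1/√(LC).
Step 2 — ω₀ = 1/√(0.002·1e-06) = 2.236e+04 rad/s.
Step 3 — f₀ = ω₀/(2π) = 3559 Hz.
Step 4 — Series Q: Q = ω₀L/R = 2.236e+04·0.002/34.2 = 1.308.

(a) f₀ = 3559 Hz  (b) Q = 1.308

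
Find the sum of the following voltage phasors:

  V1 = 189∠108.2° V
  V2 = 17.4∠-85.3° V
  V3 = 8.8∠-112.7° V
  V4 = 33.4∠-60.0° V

Step 1 — Convert each phasor to rectangular form:
  V1 = 189·(cos(108.2°) + j·sin(108.2°)) = -59.03 + j179.5 V
  V2 = 17.4·(cos(-85.3°) + j·sin(-85.3°)) = 1.426 - j17.34 V
  V3 = 8.8·(cos(-112.7°) + j·sin(-112.7°)) = -3.396 - j8.118 V
  V4 = 33.4·(cos(-60.0°) + j·sin(-60.0°)) = 16.7 - j28.93 V
Step 2 — Sum components: V_total = -44.3 + j125.2 V.
Step 3 — Convert to polar: |V_total| = 132.8 V, ∠V_total = 109.5°.

V_total = 132.8∠109.5° V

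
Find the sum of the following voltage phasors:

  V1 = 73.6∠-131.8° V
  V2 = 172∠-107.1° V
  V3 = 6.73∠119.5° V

Step 1 — Convert each phasor to rectangular form:
  V1 = 73.6·(cos(-131.8°) + j·sin(-131.8°)) = -49.06 - j54.87 V
  V2 = 172·(cos(-107.1°) + j·sin(-107.1°)) = -50.57 - j164.4 V
  V3 = 6.73·(cos(119.5°) + j·sin(119.5°)) = -3.314 + j5.857 V
Step 2 — Sum components: V_total = -102.9 - j213.4 V.
Step 3 — Convert to polar: |V_total| = 236.9 V, ∠V_total = -115.8°.

V_total = 236.9∠-115.8° V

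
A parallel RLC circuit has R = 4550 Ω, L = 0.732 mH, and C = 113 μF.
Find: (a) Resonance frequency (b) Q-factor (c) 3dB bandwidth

Step 1 — Resonance: ω₀ = 1/√(LC) = 1/√(0.000732·0.000113) = 3477 rad/s.
Step 2 — f₀ = ω₀/(2π) = 553.4 Hz.
Step 3 — Parallel Q: Q = R/(ω₀L) = 4550/(3477·0.000732) = 1788.
Step 4 — Bandwidth: Δω = ω₀/Q = 1.945 rad/s; BW = Δω/(2π) = 0.3095 Hz.

(a) f₀ = 553.4 Hz  (b) Q = 1788  (c) BW = 0.3095 Hz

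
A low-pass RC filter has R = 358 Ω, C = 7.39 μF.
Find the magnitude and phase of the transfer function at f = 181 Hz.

Step 1 — Angular frequency: ω = 2π·181 = 1137 rad/s.
Step 2 — Transfer function: H(jω) = 1/(1 + jωRC).
Step 3 — Denominator: 1 + jωRC = 1 + j·1137·358·7.39e-06 = 1 + j3.009.
Step 4 — H = 0.09948 - j0.2993.
Step 5 — Magnitude: |H| = 0.3154 (-10.0 dB); phase: φ = -71.6°.

|H| = 0.3154 (-10.0 dB), φ = -71.6°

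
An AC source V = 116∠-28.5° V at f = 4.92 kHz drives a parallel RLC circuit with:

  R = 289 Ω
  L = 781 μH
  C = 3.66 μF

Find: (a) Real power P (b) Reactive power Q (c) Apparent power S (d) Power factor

Step 1 — Angular frequency: ω = 2π·f = 2π·4920 = 3.091e+04 rad/s.
Step 2 — Component impedances:
  R: Z = R = 289 Ω
  L: Z = jωL = j·3.091e+04·0.000781 = 0 + j24.14 Ω
  C: Z = 1/(jωC) = -j/(ω·C) = 0 - j8.838 Ω
Step 3 — Parallel combination: 1/Z_total = 1/R + 1/L + 1/C; Z_total = 0.6711 - j13.91 Ω = 13.93∠-87.2° Ω.
Step 4 — Source phasor: V = 116∠-28.5° V = 101.9 - j55.35 V.
Step 5 — Current: I = V / Z = 4.323 + j7.12 A = 8.33∠58.7° A.
Step 6 — Complex power: S = V·I* = 46.56 - j965.1 VA.
Step 7 — Real power: P = Re(S) = 46.56 W.
Step 8 — Reactive power: Q = Im(S) = -965.1 VAR.
Step 9 — Apparent power: |S| = 966.2 VA.
Step 10 — Power factor: PF = P/|S| = 0.04819 (leading).

(a) P = 46.56 W  (b) Q = -965.1 VAR  (c) S = 966.2 VA  (d) PF = 0.04819 (leading)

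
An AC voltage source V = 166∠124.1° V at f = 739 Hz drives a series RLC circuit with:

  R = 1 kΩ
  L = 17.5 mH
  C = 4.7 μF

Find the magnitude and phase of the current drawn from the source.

Step 1 — Angular frequency: ω = 2π·f = 2π·739 = 4643 rad/s.
Step 2 — Component impedances:
  R: Z = R = 1000 Ω
  L: Z = jωL = j·4643·0.0175 = 0 + j81.26 Ω
  C: Z = 1/(jωC) = -j/(ω·C) = 0 - j45.82 Ω
Step 3 — Series combination: Z_total = R + L + C = 1000 + j35.43 Ω = 1001∠2.0° Ω.
Step 4 — Source phasor: V = 166∠124.1° V = -93.07 + j137.5 V.
Step 5 — Ohm's law: I = V / Z_total = (-93.07 + j137.5) / (1000 + j35.43) = -0.08808 + j0.1406 A.
Step 6 — Convert to polar: |I| = 0.1659 A, ∠I = 122.1°.

I = 0.1659∠122.1° A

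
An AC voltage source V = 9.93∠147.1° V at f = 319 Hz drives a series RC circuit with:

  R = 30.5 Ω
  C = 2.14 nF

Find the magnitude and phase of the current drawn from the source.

Step 1 — Angular frequency: ω = 2π·f = 2π·319 = 2004 rad/s.
Step 2 — Component impedances:
  R: Z = R = 30.5 Ω
  C: Z = 1/(jωC) = -j/(ω·C) = 0 - j2.331e+05 Ω
Step 3 — Series combination: Z_total = R + C = 30.5 - j2.331e+05 Ω = 2.331e+05∠-90.0° Ω.
Step 4 — Source phasor: V = 9.93∠147.1° V = -8.337 + j5.394 V.
Step 5 — Ohm's law: I = V / Z_total = (-8.337 + j5.394) / (30.5 - j2.331e+05) = -2.314e-05 - j3.576e-05 A.
Step 6 — Convert to polar: |I| = 4.259e-05 A, ∠I = -122.9°.

I = 4.259e-05∠-122.9° A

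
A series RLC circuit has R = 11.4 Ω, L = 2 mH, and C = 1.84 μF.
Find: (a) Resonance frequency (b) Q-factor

Step 1 — Resonance condition Im(Z)=0 gives ω₀ = 1/√(LC).
Step 2 — ω₀ = 1/√(0.002·1.84e-06) = 1.648e+04 rad/s.
Step 3 — f₀ = ω₀/(2π) = 2624 Hz.
Step 4 — Series Q: Q = ω₀L/R = 1.648e+04·0.002/11.4 = 2.892.

(a) f₀ = 2624 Hz  (b) Q = 2.892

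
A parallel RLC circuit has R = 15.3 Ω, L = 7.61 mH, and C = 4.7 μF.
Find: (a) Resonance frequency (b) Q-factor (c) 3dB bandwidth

Step 1 — Resonance: ω₀ = 1/√(LC) = 1/√(0.00761·4.7e-06) = 5288 rad/s.
Step 2 — f₀ = ω₀/(2π) = 841.5 Hz.
Step 3 — Parallel Q: Q = R/(ω₀L) = 15.3/(5288·0.00761) = 0.3802.
Step 4 — Bandwidth: Δω = ω₀/Q = 1.391e+04 rad/s; BW = Δω/(2π) = 2213 Hz.

(a) f₀ = 841.5 Hz  (b) Q = 0.3802  (c) BW = 2213 Hz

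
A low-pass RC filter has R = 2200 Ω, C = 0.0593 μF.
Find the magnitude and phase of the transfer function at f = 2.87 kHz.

Step 1 — Angular frequency: ω = 2π·2870 = 1.803e+04 rad/s.
Step 2 — Transfer function: H(jω) = 1/(1 + jωRC).
Step 3 — Denominator: 1 + jωRC = 1 + j·1.803e+04·2200·5.93e-08 = 1 + j2.353.
Step 4 — H = 0.153 - j0.36.
Step 5 — Magnitude: |H| = 0.3912 (-8.2 dB); phase: φ = -67.0°.

|H| = 0.3912 (-8.2 dB), φ = -67.0°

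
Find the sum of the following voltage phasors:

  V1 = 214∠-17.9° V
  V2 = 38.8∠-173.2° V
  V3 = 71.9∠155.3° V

Step 1 — Convert each phasor to rectangular form:
  V1 = 214·(cos(-17.9°) + j·sin(-17.9°)) = 203.6 - j65.77 V
  V2 = 38.8·(cos(-173.2°) + j·sin(-173.2°)) = -38.53 - j4.594 V
  V3 = 71.9·(cos(155.3°) + j·sin(155.3°)) = -65.32 + j30.04 V
Step 2 — Sum components: V_total = 99.79 - j40.32 V.
Step 3 — Convert to polar: |V_total| = 107.6 V, ∠V_total = -22.0°.

V_total = 107.6∠-22.0° V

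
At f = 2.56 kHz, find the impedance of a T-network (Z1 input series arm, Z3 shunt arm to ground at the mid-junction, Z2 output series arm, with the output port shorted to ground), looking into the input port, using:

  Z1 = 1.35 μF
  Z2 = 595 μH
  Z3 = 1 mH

Step 1 — Angular frequency: ω = 2π·f = 2π·2560 = 1.608e+04 rad/s.
Step 2 — Component impedances:
  Z1: Z = 1/(jωC) = -j/(ω·C) = 0 - j46.05 Ω
  Z2: Z = jωL = j·1.608e+04·0.000595 = 0 + j9.571 Ω
  Z3: Z = jωL = j·1.608e+04·0.001 = 0 + j16.08 Ω
Step 3 — With the output port shorted to ground, the output series arm Z2 runs from the junction to ground; the shunt arm Z3 also runs from the junction to ground. They appear in parallel: Z3 || Z2 = 0 + j6 Ω.
Step 4 — Series with input arm Z1: Z_in = Z1 + (Z3 || Z2) = 0 - j40.05 Ω = 40.05∠-90.0° Ω.

Z = 0 - j40.05 Ω = 40.05∠-90.0° Ω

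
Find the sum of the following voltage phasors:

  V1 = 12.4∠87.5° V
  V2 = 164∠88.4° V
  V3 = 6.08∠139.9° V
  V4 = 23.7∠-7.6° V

Step 1 — Convert each phasor to rectangular form:
  V1 = 12.4·(cos(87.5°) + j·sin(87.5°)) = 0.5409 + j12.39 V
  V2 = 164·(cos(88.4°) + j·sin(88.4°)) = 4.579 + j163.9 V
  V3 = 6.08·(cos(139.9°) + j·sin(139.9°)) = -4.651 + j3.916 V
  V4 = 23.7·(cos(-7.6°) + j·sin(-7.6°)) = 23.49 - j3.134 V
Step 2 — Sum components: V_total = 23.96 + j177.1 V.
Step 3 — Convert to polar: |V_total| = 178.7 V, ∠V_total = 82.3°.

V_total = 178.7∠82.3° V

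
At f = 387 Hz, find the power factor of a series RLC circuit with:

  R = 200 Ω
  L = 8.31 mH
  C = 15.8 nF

Step 1 — Angular frequency: ω = 2π·f = 2π·387 = 2432 rad/s.
Step 2 — Component impedances:
  R: Z = R = 200 Ω
  L: Z = jωL = j·2432·0.00831 = 0 + j20.21 Ω
  C: Z = 1/(jωC) = -j/(ω·C) = 0 - j2.603e+04 Ω
Step 3 — Series combination: Z_total = R + L + C = 200 - j2.601e+04 Ω = 2.601e+04∠-89.6° Ω.
Step 4 — Power factor: PF = cos(φ) = Re(Z)/|Z| = 200/26009 = 0.00769.
Step 5 — Type: Im(Z) = -2.601e+04 ⇒ leading (phase φ = -89.6°).

PF = 0.00769 (leading, φ = -89.6°)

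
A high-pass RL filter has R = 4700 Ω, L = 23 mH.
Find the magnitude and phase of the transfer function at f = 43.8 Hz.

Step 1 — Angular frequency: ω = 2π·43.8 = 275.2 rad/s.
Step 2 — Transfer function: H(jω) = jωL/(R + jωL).
Step 3 — Numerator jωL = j·6.33; denominator R + jωL = 4700 + j6.33.
Step 4 — H = 1.814e-06 + j0.001347.
Step 5 — Magnitude: |H| = 0.001347 (-57.4 dB); phase: φ = 89.9°.

|H| = 0.001347 (-57.4 dB), φ = 89.9°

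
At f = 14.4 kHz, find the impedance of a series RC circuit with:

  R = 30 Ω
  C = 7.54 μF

Step 1 — Angular frequency: ω = 2π·f = 2π·1.44e+04 = 9.048e+04 rad/s.
Step 2 — Component impedances:
  R: Z = R = 30 Ω
  C: Z = 1/(jωC) = -j/(ω·C) = 0 - j1.466 Ω
Step 3 — Series combination: Z_total = R + C = 30 - j1.466 Ω = 30.04∠-2.8° Ω.

Z = 30 - j1.466 Ω = 30.04∠-2.8° Ω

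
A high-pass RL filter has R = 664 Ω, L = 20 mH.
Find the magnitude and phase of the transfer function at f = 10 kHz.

Step 1 — Angular frequency: ω = 2π·1e+04 = 6.283e+04 rad/s.
Step 2 — Transfer function: H(jω) = jωL/(R + jωL).
Step 3 — Numerator jωL = j·1257; denominator R + jωL = 664 + j1257.
Step 4 — H = 0.7817 + j0.4131.
Step 5 — Magnitude: |H| = 0.8842 (-1.1 dB); phase: φ = 27.9°.

|H| = 0.8842 (-1.1 dB), φ = 27.9°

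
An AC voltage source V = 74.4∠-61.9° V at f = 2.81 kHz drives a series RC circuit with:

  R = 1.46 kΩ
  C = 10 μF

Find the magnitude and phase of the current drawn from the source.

Step 1 — Angular frequency: ω = 2π·f = 2π·2810 = 1.766e+04 rad/s.
Step 2 — Component impedances:
  R: Z = R = 1460 Ω
  C: Z = 1/(jωC) = -j/(ω·C) = 0 - j5.664 Ω
Step 3 — Series combination: Z_total = R + C = 1460 - j5.664 Ω = 1460∠-0.2° Ω.
Step 4 — Source phasor: V = 74.4∠-61.9° V = 35.04 - j65.63 V.
Step 5 — Ohm's law: I = V / Z_total = (35.04 - j65.63) / (1460 - j5.664) = 0.02418 - j0.04486 A.
Step 6 — Convert to polar: |I| = 0.05096 A, ∠I = -61.7°.

I = 0.05096∠-61.7° A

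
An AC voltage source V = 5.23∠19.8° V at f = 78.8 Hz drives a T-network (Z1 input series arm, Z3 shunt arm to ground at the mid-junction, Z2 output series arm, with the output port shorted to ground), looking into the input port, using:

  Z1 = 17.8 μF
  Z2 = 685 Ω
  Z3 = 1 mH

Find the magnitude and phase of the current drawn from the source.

Step 1 — Angular frequency: ω = 2π·f = 2π·78.8 = 495.1 rad/s.
Step 2 — Component impedances:
  Z1: Z = 1/(jωC) = -j/(ω·C) = 0 - j113.5 Ω
  Z2: Z = R = 685 Ω
  Z3: Z = jωL = j·495.1·0.001 = 0 + j0.4951 Ω
Step 3 — With the output port shorted to ground, the output series arm Z2 runs from the junction to ground; the shunt arm Z3 also runs from the junction to ground. They appear in parallel: Z3 || Z2 = 0.0003579 + j0.4951 Ω.
Step 4 — Series with input arm Z1: Z_in = Z1 + (Z3 || Z2) = 0.0003579 - j113 Ω = 113∠-90.0° Ω.
Step 5 — Source phasor: V = 5.23∠19.8° V = 4.921 + j1.772 V.
Step 6 — Ohm's law: I = V / Z_total = (4.921 + j1.772) / (0.0003579 - j113) = -0.01568 + j0.04356 A.
Step 7 — Convert to polar: |I| = 0.04629 A, ∠I = 109.8°.

I = 0.04629∠109.8° A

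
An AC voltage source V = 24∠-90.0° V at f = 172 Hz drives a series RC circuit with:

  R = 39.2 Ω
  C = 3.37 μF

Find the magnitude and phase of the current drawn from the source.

Step 1 — Angular frequency: ω = 2π·f = 2π·172 = 1081 rad/s.
Step 2 — Component impedances:
  R: Z = R = 39.2 Ω
  C: Z = 1/(jωC) = -j/(ω·C) = 0 - j274.6 Ω
Step 3 — Series combination: Z_total = R + C = 39.2 - j274.6 Ω = 277.4∠-81.9° Ω.
Step 4 — Source phasor: V = 24∠-90.0° V = 0 - j24 V.
Step 5 — Ohm's law: I = V / Z_total = (0 - j24) / (39.2 - j274.6) = 0.08566 - j0.01223 A.
Step 6 — Convert to polar: |I| = 0.08653 A, ∠I = -8.1°.

I = 0.08653∠-8.1° A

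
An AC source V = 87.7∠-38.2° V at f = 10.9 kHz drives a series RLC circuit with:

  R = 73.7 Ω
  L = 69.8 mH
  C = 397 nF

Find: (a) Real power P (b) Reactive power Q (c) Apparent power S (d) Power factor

Step 1 — Angular frequency: ω = 2π·f = 2π·1.09e+04 = 6.849e+04 rad/s.
Step 2 — Component impedances:
  R: Z = R = 73.7 Ω
  L: Z = jωL = j·6.849e+04·0.0698 = 0 + j4780 Ω
  C: Z = 1/(jωC) = -j/(ω·C) = 0 - j36.78 Ω
Step 3 — Series combination: Z_total = R + L + C = 73.7 + j4744 Ω = 4744∠89.1° Ω.
Step 4 — Source phasor: V = 87.7∠-38.2° V = 68.92 - j54.23 V.
Step 5 — Current: I = V / Z = -0.0112 - j0.0147 A = 0.01849∠-127.3° A.
Step 6 — Complex power: S = V·I* = 0.02519 + j1.621 VA.
Step 7 — Real power: P = Re(S) = 0.02519 W.
Step 8 — Reactive power: Q = Im(S) = 1.621 VAR.
Step 9 — Apparent power: |S| = 1.621 VA.
Step 10 — Power factor: PF = P/|S| = 0.01553 (lagging).

(a) P = 0.02519 W  (b) Q = 1.621 VAR  (c) S = 1.621 VA  (d) PF = 0.01553 (lagging)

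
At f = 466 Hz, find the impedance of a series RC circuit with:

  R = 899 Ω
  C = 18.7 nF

Step 1 — Angular frequency: ω = 2π·f = 2π·466 = 2928 rad/s.
Step 2 — Component impedances:
  R: Z = R = 899 Ω
  C: Z = 1/(jωC) = -j/(ω·C) = 0 - j1.826e+04 Ω
Step 3 — Series combination: Z_total = R + C = 899 - j1.826e+04 Ω = 1.829e+04∠-87.2° Ω.

Z = 899 - j1.826e+04 Ω = 1.829e+04∠-87.2° Ω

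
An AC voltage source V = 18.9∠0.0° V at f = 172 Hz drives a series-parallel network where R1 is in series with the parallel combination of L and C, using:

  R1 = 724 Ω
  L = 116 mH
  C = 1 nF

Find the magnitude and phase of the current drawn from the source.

Step 1 — Angular frequency: ω = 2π·f = 2π·172 = 1081 rad/s.
Step 2 — Component impedances:
  R1: Z = R = 724 Ω
  L: Z = jωL = j·1081·0.116 = 0 + j125.4 Ω
  C: Z = 1/(jωC) = -j/(ω·C) = 0 - j9.253e+05 Ω
Step 3 — Parallel branch: L || C = 1/(1/L + 1/C) = 0 + j125.4 Ω.
Step 4 — Series with R1: Z_total = R1 + (L || C) = 724 + j125.4 Ω = 734.8∠9.8° Ω.
Step 5 — Source phasor: V = 18.9∠0.0° V = 18.9 V.
Step 6 — Ohm's law: I = V / Z_total = (18.9) / (724 + j125.4) = 0.02534 - j0.004389 A.
Step 7 — Convert to polar: |I| = 0.02572 A, ∠I = -9.8°.

I = 0.02572∠-9.8° A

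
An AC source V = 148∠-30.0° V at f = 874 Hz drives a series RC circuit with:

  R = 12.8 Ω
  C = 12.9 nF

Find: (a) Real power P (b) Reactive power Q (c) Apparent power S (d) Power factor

Step 1 — Angular frequency: ω = 2π·f = 2π·874 = 5492 rad/s.
Step 2 — Component impedances:
  R: Z = R = 12.8 Ω
  C: Z = 1/(jωC) = -j/(ω·C) = 0 - j1.412e+04 Ω
Step 3 — Series combination: Z_total = R + C = 12.8 - j1.412e+04 Ω = 1.412e+04∠-89.9° Ω.
Step 4 — Source phasor: V = 148∠-30.0° V = 128.2 - j74 V.
Step 5 — Current: I = V / Z = 0.00525 + j0.009075 A = 0.01048∠59.9° A.
Step 6 — Complex power: S = V·I* = 0.001407 - j1.552 VA.
Step 7 — Real power: P = Re(S) = 0.001407 W.
Step 8 — Reactive power: Q = Im(S) = -1.552 VAR.
Step 9 — Apparent power: |S| = 1.552 VA.
Step 10 — Power factor: PF = P/|S| = 0.0009068 (leading).

(a) P = 0.001407 W  (b) Q = -1.552 VAR  (c) S = 1.552 VA  (d) PF = 0.0009068 (leading)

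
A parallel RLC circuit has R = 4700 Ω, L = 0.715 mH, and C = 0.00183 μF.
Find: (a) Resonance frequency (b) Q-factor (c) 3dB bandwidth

Step 1 — Resonance: ω₀ = 1/√(LC) = 1/√(0.000715·1.83e-09) = 8.742e+05 rad/s.
Step 2 — f₀ = ω₀/(2π) = 1.391e+05 Hz.
Step 3 — Parallel Q: Q = R/(ω₀L) = 4700/(8.742e+05·0.000715) = 7.519.
Step 4 — Bandwidth: Δω = ω₀/Q = 1.163e+05 rad/s; BW = Δω/(2π) = 1.85e+04 Hz.

(a) f₀ = 1.391e+05 Hz  (b) Q = 7.519  (c) BW = 1.85e+04 Hz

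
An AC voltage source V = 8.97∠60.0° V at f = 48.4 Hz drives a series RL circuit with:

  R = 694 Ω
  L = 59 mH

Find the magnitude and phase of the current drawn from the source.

Step 1 — Angular frequency: ω = 2π·f = 2π·48.4 = 304.1 rad/s.
Step 2 — Component impedances:
  R: Z = R = 694 Ω
  L: Z = jωL = j·304.1·0.059 = 0 + j17.94 Ω
Step 3 — Series combination: Z_total = R + L = 694 + j17.94 Ω = 694.2∠1.5° Ω.
Step 4 — Source phasor: V = 8.97∠60.0° V = 4.485 + j7.768 V.
Step 5 — Ohm's law: I = V / Z_total = (4.485 + j7.768) / (694 + j17.94) = 0.006747 + j0.01102 A.
Step 6 — Convert to polar: |I| = 0.01292 A, ∠I = 58.5°.

I = 0.01292∠58.5° A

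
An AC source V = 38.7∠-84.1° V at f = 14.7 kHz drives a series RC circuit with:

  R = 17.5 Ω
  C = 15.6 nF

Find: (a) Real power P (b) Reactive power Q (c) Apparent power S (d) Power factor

Step 1 — Angular frequency: ω = 2π·f = 2π·1.47e+04 = 9.236e+04 rad/s.
Step 2 — Component impedances:
  R: Z = R = 17.5 Ω
  C: Z = 1/(jωC) = -j/(ω·C) = 0 - j694 Ω
Step 3 — Series combination: Z_total = R + C = 17.5 - j694 Ω = 694.3∠-88.6° Ω.
Step 4 — Source phasor: V = 38.7∠-84.1° V = 3.978 - j38.49 V.
Step 5 — Current: I = V / Z = 0.05558 + j0.004331 A = 0.05574∠4.5° A.
Step 6 — Complex power: S = V·I* = 0.05438 - j2.157 VA.
Step 7 — Real power: P = Re(S) = 0.05438 W.
Step 8 — Reactive power: Q = Im(S) = -2.157 VAR.
Step 9 — Apparent power: |S| = 2.157 VA.
Step 10 — Power factor: PF = P/|S| = 0.02521 (leading).

(a) P = 0.05438 W  (b) Q = -2.157 VAR  (c) S = 2.157 VA  (d) PF = 0.02521 (leading)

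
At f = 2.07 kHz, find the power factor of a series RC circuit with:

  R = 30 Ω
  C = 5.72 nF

Step 1 — Angular frequency: ω = 2π·f = 2π·2070 = 1.301e+04 rad/s.
Step 2 — Component impedances:
  R: Z = R = 30 Ω
  C: Z = 1/(jωC) = -j/(ω·C) = 0 - j1.344e+04 Ω
Step 3 — Series combination: Z_total = R + C = 30 - j1.344e+04 Ω = 1.344e+04∠-89.9° Ω.
Step 4 — Power factor: PF = cos(φ) = Re(Z)/|Z| = 30/1.344e+04 = 0.002232.
Step 5 — Type: Im(Z) = -1.344e+04 ⇒ leading (phase φ = -89.9°).

PF = 0.002232 (leading, φ = -89.9°)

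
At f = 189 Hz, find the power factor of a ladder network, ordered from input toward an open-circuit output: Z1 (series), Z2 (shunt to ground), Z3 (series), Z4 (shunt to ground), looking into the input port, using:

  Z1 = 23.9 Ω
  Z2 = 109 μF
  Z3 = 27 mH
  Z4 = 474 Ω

Step 1 — Angular frequency: ω = 2π·f = 2π·189 = 1188 rad/s.
Step 2 — Component impedances:
  Z1: Z = R = 23.9 Ω
  Z2: Z = 1/(jωC) = -j/(ω·C) = 0 - j7.726 Ω
  Z3: Z = jωL = j·1188·0.027 = 0 + j32.06 Ω
  Z4: Z = R = 474 Ω
Step 3 — Ladder network (open output): work backward from the far end, alternating series and parallel combinations. Z_in = 24.03 - j7.732 Ω = 25.24∠-17.8° Ω.
Step 4 — Power factor: PF = cos(φ) = Re(Z)/|Z| = 24.026/25.239 = 0.9519.
Step 5 — Type: Im(Z) = -7.732 ⇒ leading (phase φ = -17.8°).

PF = 0.9519 (leading, φ = -17.8°)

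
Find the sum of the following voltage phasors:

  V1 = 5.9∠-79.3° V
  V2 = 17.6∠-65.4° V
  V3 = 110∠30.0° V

Step 1 — Convert each phasor to rectangular form:
  V1 = 5.9·(cos(-79.3°) + j·sin(-79.3°)) = 1.095 - j5.797 V
  V2 = 17.6·(cos(-65.4°) + j·sin(-65.4°)) = 7.327 - j16 V
  V3 = 110·(cos(30.0°) + j·sin(30.0°)) = 95.26 + j55 V
Step 2 — Sum components: V_total = 103.7 + j33.2 V.
Step 3 — Convert to polar: |V_total| = 108.9 V, ∠V_total = 17.8°.

V_total = 108.9∠17.8° V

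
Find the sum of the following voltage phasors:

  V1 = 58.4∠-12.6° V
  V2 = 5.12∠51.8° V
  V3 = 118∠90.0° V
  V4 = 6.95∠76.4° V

Step 1 — Convert each phasor to rectangular form:
  V1 = 58.4·(cos(-12.6°) + j·sin(-12.6°)) = 56.99 - j12.74 V
  V2 = 5.12·(cos(51.8°) + j·sin(51.8°)) = 3.166 + j4.024 V
  V3 = 118·(cos(90.0°) + j·sin(90.0°)) = 0 + j118 V
  V4 = 6.95·(cos(76.4°) + j·sin(76.4°)) = 1.634 + j6.755 V
Step 2 — Sum components: V_total = 61.79 + j116 V.
Step 3 — Convert to polar: |V_total| = 131.5 V, ∠V_total = 62.0°.

V_total = 131.5∠62.0° V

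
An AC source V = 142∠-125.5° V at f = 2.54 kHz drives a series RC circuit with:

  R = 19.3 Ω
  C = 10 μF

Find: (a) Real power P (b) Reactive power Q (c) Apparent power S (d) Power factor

Step 1 — Angular frequency: ω = 2π·f = 2π·2540 = 1.596e+04 rad/s.
Step 2 — Component impedances:
  R: Z = R = 19.3 Ω
  C: Z = 1/(jωC) = -j/(ω·C) = 0 - j6.266 Ω
Step 3 — Series combination: Z_total = R + C = 19.3 - j6.266 Ω = 20.29∠-18.0° Ω.
Step 4 — Source phasor: V = 142∠-125.5° V = -82.46 - j115.6 V.
Step 5 — Current: I = V / Z = -2.106 - j6.674 A = 6.998∠-107.5° A.
Step 6 — Complex power: S = V·I* = 945.1 - j306.9 VA.
Step 7 — Real power: P = Re(S) = 945.1 W.
Step 8 — Reactive power: Q = Im(S) = -306.9 VAR.
Step 9 — Apparent power: |S| = 993.7 VA.
Step 10 — Power factor: PF = P/|S| = 0.9511 (leading).

(a) P = 945.1 W  (b) Q = -306.9 VAR  (c) S = 993.7 VA  (d) PF = 0.9511 (leading)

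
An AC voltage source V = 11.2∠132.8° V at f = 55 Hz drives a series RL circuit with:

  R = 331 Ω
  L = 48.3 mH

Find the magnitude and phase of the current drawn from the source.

Step 1 — Angular frequency: ω = 2π·f = 2π·55 = 345.6 rad/s.
Step 2 — Component impedances:
  R: Z = R = 331 Ω
  L: Z = jωL = j·345.6·0.0483 = 0 + j16.69 Ω
Step 3 — Series combination: Z_total = R + L = 331 + j16.69 Ω = 331.4∠2.9° Ω.
Step 4 — Source phasor: V = 11.2∠132.8° V = -7.61 + j8.218 V.
Step 5 — Ohm's law: I = V / Z_total = (-7.61 + j8.218) / (331 + j16.69) = -0.02168 + j0.02592 A.
Step 6 — Convert to polar: |I| = 0.03379 A, ∠I = 129.9°.

I = 0.03379∠129.9° A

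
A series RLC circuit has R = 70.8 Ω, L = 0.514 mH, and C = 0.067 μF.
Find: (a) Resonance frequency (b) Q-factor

Step 1 — Resonance condition Im(Z)=0 gives ω₀ = 1/√(LC).
Step 2 — ω₀ = 1/√(0.000514·6.7e-08) = 1.704e+05 rad/s.
Step 3 — f₀ = ω₀/(2π) = 2.712e+04 Hz.
Step 4 — Series Q: Q = ω₀L/R = 1.704e+05·0.000514/70.8 = 1.237.

(a) f₀ = 2.712e+04 Hz  (b) Q = 1.237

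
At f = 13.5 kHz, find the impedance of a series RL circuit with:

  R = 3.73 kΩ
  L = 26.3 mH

Step 1 — Angular frequency: ω = 2π·f = 2π·1.35e+04 = 8.482e+04 rad/s.
Step 2 — Component impedances:
  R: Z = R = 3730 Ω
  L: Z = jωL = j·8.482e+04·0.0263 = 0 + j2231 Ω
Step 3 — Series combination: Z_total = R + L = 3730 + j2231 Ω = 4346∠30.9° Ω.

Z = 3730 + j2231 Ω = 4346∠30.9° Ω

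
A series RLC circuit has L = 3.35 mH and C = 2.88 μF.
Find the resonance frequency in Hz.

Step 1 — Resonance condition Im(Z)=0 gives ω₀ = 1/√(LC).
Step 2 — ω₀ = 1/√(0.00335·2.88e-06) = 1.018e+04 rad/s.
Step 3 — f₀ = ω₀/(2π) = 1620 Hz.

f₀ = 1620 Hz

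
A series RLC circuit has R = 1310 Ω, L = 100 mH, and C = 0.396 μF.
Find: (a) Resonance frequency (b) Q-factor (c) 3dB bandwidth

Step 1 — Resonance: ω₀ = 1/√(LC) = 1/√(0.1·3.96e-07) = 5025 rad/s.
Step 2 — f₀ = ω₀/(2π) = 799.8 Hz.
Step 3 — Series Q: Q = ω₀L/R = 5025·0.1/1310 = 0.3836.
Step 4 — Bandwidth: Δω = ω₀/Q = 1.31e+04 rad/s; BW = Δω/(2π) = 2085 Hz.

(a) f₀ = 799.8 Hz  (b) Q = 0.3836  (c) BW = 2085 Hz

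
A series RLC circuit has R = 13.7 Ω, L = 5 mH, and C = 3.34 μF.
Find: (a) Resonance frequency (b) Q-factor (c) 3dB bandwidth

Step 1 — Resonance condition Im(Z)=0 gives ω₀ = 1/√(LC).
Step 2 — ω₀ = 1/√(0.005·3.34e-06) = 7738 rad/s.
Step 3 — f₀ = ω₀/(2π) = 1232 Hz.
Step 4 — Series Q: Q = ω₀L/R = 7738·0.005/13.7 = 2.824.
Step 5 — 3dB bandwidth: Δω = ω₀/Q = 2740 rad/s; BW = Δω/(2π) = 436.1 Hz.

(a) f₀ = 1232 Hz  (b) Q = 2.824  (c) BW = 436.1 Hz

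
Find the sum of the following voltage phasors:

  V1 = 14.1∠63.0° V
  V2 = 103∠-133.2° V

Step 1 — Convert each phasor to rectangular form:
  V1 = 14.1·(cos(63.0°) + j·sin(63.0°)) = 6.401 + j12.56 V
  V2 = 103·(cos(-133.2°) + j·sin(-133.2°)) = -70.51 - j75.08 V
Step 2 — Sum components: V_total = -64.11 - j62.52 V.
Step 3 — Convert to polar: |V_total| = 89.55 V, ∠V_total = -135.7°.

V_total = 89.55∠-135.7° V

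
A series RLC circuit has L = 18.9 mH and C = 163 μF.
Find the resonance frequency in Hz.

Step 1 — Resonance condition Im(Z)=0 gives ω₀ = 1/√(LC).
Step 2 — ω₀ = 1/√(0.0189·0.000163) = 569.7 rad/s.
Step 3 — f₀ = ω₀/(2π) = 90.68 Hz.

f₀ = 90.68 Hz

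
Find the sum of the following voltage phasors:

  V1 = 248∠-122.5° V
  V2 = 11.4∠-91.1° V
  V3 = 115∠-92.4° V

Step 1 — Convert each phasor to rectangular form:
  V1 = 248·(cos(-122.5°) + j·sin(-122.5°)) = -133.3 - j209.2 V
  V2 = 11.4·(cos(-91.1°) + j·sin(-91.1°)) = -0.2189 - j11.4 V
  V3 = 115·(cos(-92.4°) + j·sin(-92.4°)) = -4.816 - j114.9 V
Step 2 — Sum components: V_total = -138.3 - j335.5 V.
Step 3 — Convert to polar: |V_total| = 362.8 V, ∠V_total = -112.4°.

V_total = 362.8∠-112.4° V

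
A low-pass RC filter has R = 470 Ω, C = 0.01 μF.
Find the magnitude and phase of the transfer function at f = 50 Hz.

Step 1 — Angular frequency: ω = 2π·50 = 314.2 rad/s.
Step 2 — Transfer function: H(jω) = 1/(1 + jωRC).
Step 3 — Denominator: 1 + jωRC = 1 + j·314.2·470·1e-08 = 1 + j0.001477.
Step 4 — H = 1 - j0.001477.
Step 5 — Magnitude: |H| = 1 (-0.0 dB); phase: φ = -0.1°.

|H| = 1 (-0.0 dB), φ = -0.1°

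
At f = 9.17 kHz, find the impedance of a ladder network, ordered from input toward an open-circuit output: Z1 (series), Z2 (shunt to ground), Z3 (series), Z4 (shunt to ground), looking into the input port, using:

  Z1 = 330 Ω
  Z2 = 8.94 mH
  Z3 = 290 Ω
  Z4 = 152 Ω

Step 1 — Angular frequency: ω = 2π·f = 2π·9170 = 5.762e+04 rad/s.
Step 2 — Component impedances:
  Z1: Z = R = 330 Ω
  Z2: Z = jωL = j·5.762e+04·0.00894 = 0 + j515.1 Ω
  Z3: Z = R = 290 Ω
  Z4: Z = R = 152 Ω
Step 3 — Ladder network (open output): work backward from the far end, alternating series and parallel combinations. Z_in = 584.6 + j218.4 Ω = 624∠20.5° Ω.

Z = 584.6 + j218.4 Ω = 624∠20.5° Ω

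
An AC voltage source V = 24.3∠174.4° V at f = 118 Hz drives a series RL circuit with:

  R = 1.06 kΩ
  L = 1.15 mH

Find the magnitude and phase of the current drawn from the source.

Step 1 — Angular frequency: ω = 2π·f = 2π·118 = 741.4 rad/s.
Step 2 — Component impedances:
  R: Z = R = 1060 Ω
  L: Z = jωL = j·741.4·0.00115 = 0 + j0.8526 Ω
Step 3 — Series combination: Z_total = R + L = 1060 + j0.8526 Ω = 1060∠0.0° Ω.
Step 4 — Source phasor: V = 24.3∠174.4° V = -24.18 + j2.371 V.
Step 5 — Ohm's law: I = V / Z_total = (-24.18 + j2.371) / (1060 + j0.8526) = -0.02281 + j0.002255 A.
Step 6 — Convert to polar: |I| = 0.02292 A, ∠I = 174.4°.

I = 0.02292∠174.4° A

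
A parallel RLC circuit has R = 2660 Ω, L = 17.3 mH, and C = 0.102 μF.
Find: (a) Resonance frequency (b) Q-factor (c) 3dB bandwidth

Step 1 — Resonance: ω₀ = 1/√(LC) = 1/√(0.0173·1.02e-07) = 2.381e+04 rad/s.
Step 2 — f₀ = ω₀/(2π) = 3789 Hz.
Step 3 — Parallel Q: Q = R/(ω₀L) = 2660/(2.381e+04·0.0173) = 6.459.
Step 4 — Bandwidth: Δω = ω₀/Q = 3686 rad/s; BW = Δω/(2π) = 586.6 Hz.

(a) f₀ = 3789 Hz  (b) Q = 6.459  (c) BW = 586.6 Hz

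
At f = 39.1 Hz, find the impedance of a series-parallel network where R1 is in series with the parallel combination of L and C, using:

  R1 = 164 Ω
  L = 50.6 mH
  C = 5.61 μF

Step 1 — Angular frequency: ω = 2π·f = 2π·39.1 = 245.7 rad/s.
Step 2 — Component impedances:
  R1: Z = R = 164 Ω
  L: Z = jωL = j·245.7·0.0506 = 0 + j12.43 Ω
  C: Z = 1/(jωC) = -j/(ω·C) = 0 - j725.6 Ω
Step 3 — Parallel branch: L || C = 1/(1/L + 1/C) = 0 + j12.65 Ω.
Step 4 — Series with R1: Z_total = R1 + (L || C) = 164 + j12.65 Ω = 164.5∠4.4° Ω.

Z = 164 + j12.65 Ω = 164.5∠4.4° Ω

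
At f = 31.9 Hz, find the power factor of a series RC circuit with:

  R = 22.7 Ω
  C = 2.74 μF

Step 1 — Angular frequency: ω = 2π·f = 2π·31.9 = 200.4 rad/s.
Step 2 — Component impedances:
  R: Z = R = 22.7 Ω
  C: Z = 1/(jωC) = -j/(ω·C) = 0 - j1821 Ω
Step 3 — Series combination: Z_total = R + C = 22.7 - j1821 Ω = 1821∠-89.3° Ω.
Step 4 — Power factor: PF = cos(φ) = Re(Z)/|Z| = 22.7/1821 = 0.01247.
Step 5 — Type: Im(Z) = -1821 ⇒ leading (phase φ = -89.3°).

PF = 0.01247 (leading, φ = -89.3°)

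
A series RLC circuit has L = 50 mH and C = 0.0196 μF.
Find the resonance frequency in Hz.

Step 1 — Resonance condition Im(Z)=0 gives ω₀ = 1/√(LC).
Step 2 — ω₀ = 1/√(0.05·1.96e-08) = 3.194e+04 rad/s.
Step 3 — f₀ = ω₀/(2π) = 5084 Hz.

f₀ = 5084 Hz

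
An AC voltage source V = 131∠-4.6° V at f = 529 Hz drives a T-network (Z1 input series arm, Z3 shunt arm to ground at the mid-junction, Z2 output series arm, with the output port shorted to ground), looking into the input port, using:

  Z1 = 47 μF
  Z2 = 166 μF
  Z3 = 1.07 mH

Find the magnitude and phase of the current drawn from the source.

Step 1 — Angular frequency: ω = 2π·f = 2π·529 = 3324 rad/s.
Step 2 — Component impedances:
  Z1: Z = 1/(jωC) = -j/(ω·C) = 0 - j6.401 Ω
  Z2: Z = 1/(jωC) = -j/(ω·C) = 0 - j1.812 Ω
  Z3: Z = jωL = j·3324·0.00107 = 0 + j3.556 Ω
Step 3 — With the output port shorted to ground, the output series arm Z2 runs from the junction to ground; the shunt arm Z3 also runs from the junction to ground. They appear in parallel: Z3 || Z2 = 0 - j3.696 Ω.
Step 4 — Series with input arm Z1: Z_in = Z1 + (Z3 || Z2) = 0 - j10.1 Ω = 10.1∠-90.0° Ω.
Step 5 — Source phasor: V = 131∠-4.6° V = 130.6 - j10.51 V.
Step 6 — Ohm's law: I = V / Z_total = (130.6 - j10.51) / (0 - j10.1) = 1.041 + j12.93 A.
Step 7 — Convert to polar: |I| = 12.97 A, ∠I = 85.4°.

I = 12.97∠85.4° A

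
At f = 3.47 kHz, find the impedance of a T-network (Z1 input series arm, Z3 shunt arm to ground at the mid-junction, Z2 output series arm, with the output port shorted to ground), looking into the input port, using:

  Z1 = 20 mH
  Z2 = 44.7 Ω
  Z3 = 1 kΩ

Step 1 — Angular frequency: ω = 2π·f = 2π·3470 = 2.18e+04 rad/s.
Step 2 — Component impedances:
  Z1: Z = jωL = j·2.18e+04·0.02 = 0 + j436.1 Ω
  Z2: Z = R = 44.7 Ω
  Z3: Z = R = 1000 Ω
Step 3 — With the output port shorted to ground, the output series arm Z2 runs from the junction to ground; the shunt arm Z3 also runs from the junction to ground. They appear in parallel: Z3 || Z2 = 42.79 Ω.
Step 4 — Series with input arm Z1: Z_in = Z1 + (Z3 || Z2) = 42.79 + j436.1 Ω = 438.1∠84.4° Ω.

Z = 42.79 + j436.1 Ω = 438.1∠84.4° Ω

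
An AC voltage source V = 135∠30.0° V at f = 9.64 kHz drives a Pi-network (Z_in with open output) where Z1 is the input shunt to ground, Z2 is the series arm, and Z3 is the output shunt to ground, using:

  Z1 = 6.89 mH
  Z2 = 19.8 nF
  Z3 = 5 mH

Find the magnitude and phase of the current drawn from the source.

Step 1 — Angular frequency: ω = 2π·f = 2π·9640 = 6.057e+04 rad/s.
Step 2 — Component impedances:
  Z1: Z = jωL = j·6.057e+04·0.00689 = 0 + j417.3 Ω
  Z2: Z = 1/(jωC) = -j/(ω·C) = 0 - j833.8 Ω
  Z3: Z = jωL = j·6.057e+04·0.005 = 0 + j302.8 Ω
Step 3 — With open output, the series arm Z2 and the output shunt Z3 appear in series to ground: Z2 + Z3 = 0 - j531 Ω.
Step 4 — Parallel with input shunt Z1: Z_in = Z1 || (Z2 + Z3) = 0 + j1950 Ω = 1950∠90.0° Ω.
Step 5 — Source phasor: V = 135∠30.0° V = 116.9 + j67.5 V.
Step 6 — Ohm's law: I = V / Z_total = (116.9 + j67.5) / (0 + j1950) = 0.03462 - j0.05996 A.
Step 7 — Convert to polar: |I| = 0.06924 A, ∠I = -60.0°.

I = 0.06924∠-60.0° A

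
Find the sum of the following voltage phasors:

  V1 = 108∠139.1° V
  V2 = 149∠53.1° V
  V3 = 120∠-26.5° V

Step 1 — Convert each phasor to rectangular form:
  V1 = 108·(cos(139.1°) + j·sin(139.1°)) = -81.63 + j70.71 V
  V2 = 149·(cos(53.1°) + j·sin(53.1°)) = 89.46 + j119.2 V
  V3 = 120·(cos(-26.5°) + j·sin(-26.5°)) = 107.4 - j53.54 V
Step 2 — Sum components: V_total = 115.2 + j136.3 V.
Step 3 — Convert to polar: |V_total| = 178.5 V, ∠V_total = 49.8°.

V_total = 178.5∠49.8° V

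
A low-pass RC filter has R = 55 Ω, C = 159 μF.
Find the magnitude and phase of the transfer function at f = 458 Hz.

Step 1 — Angular frequency: ω = 2π·458 = 2878 rad/s.
Step 2 — Transfer function: H(jω) = 1/(1 + jωRC).
Step 3 — Denominator: 1 + jωRC = 1 + j·2878·55·0.000159 = 1 + j25.17.
Step 4 — H = 0.001577 - j0.03967.
Step 5 — Magnitude: |H| = 0.03971 (-28.0 dB); phase: φ = -87.7°.

|H| = 0.03971 (-28.0 dB), φ = -87.7°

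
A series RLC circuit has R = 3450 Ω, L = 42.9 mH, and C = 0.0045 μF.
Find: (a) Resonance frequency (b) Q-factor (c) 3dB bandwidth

Step 1 — Resonance: ω₀ = 1/√(LC) = 1/√(0.0429·4.5e-09) = 7.197e+04 rad/s.
Step 2 — f₀ = ω₀/(2π) = 1.145e+04 Hz.
Step 3 — Series Q: Q = ω₀L/R = 7.197e+04·0.0429/3450 = 0.895.
Step 4 — Bandwidth: Δω = ω₀/Q = 8.042e+04 rad/s; BW = Δω/(2π) = 1.28e+04 Hz.

(a) f₀ = 1.145e+04 Hz  (b) Q = 0.895  (c) BW = 1.28e+04 Hz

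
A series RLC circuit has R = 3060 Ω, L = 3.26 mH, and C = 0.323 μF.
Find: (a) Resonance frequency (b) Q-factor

Step 1 — Resonance condition Im(Z)=0 gives ω₀ = 1/√(LC).
Step 2 — ω₀ = 1/√(0.00326·3.23e-07) = 3.082e+04 rad/s.
Step 3 — f₀ = ω₀/(2π) = 4905 Hz.
Step 4 — Series Q: Q = ω₀L/R = 3.082e+04·0.00326/3060 = 0.03283.

(a) f₀ = 4905 Hz  (b) Q = 0.03283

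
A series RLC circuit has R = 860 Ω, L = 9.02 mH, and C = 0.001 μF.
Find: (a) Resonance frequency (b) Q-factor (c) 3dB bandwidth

Step 1 — Resonance condition Im(Z)=0 gives ω₀ = 1/√(LC).
Step 2 — ω₀ = 1/√(0.00902·1e-09) = 3.33e+05 rad/s.
Step 3 — f₀ = ω₀/(2π) = 5.299e+04 Hz.
Step 4 — Series Q: Q = ω₀L/R = 3.33e+05·0.00902/860 = 3.492.
Step 5 — 3dB bandwidth: Δω = ω₀/Q = 9.534e+04 rad/s; BW = Δω/(2π) = 1.517e+04 Hz.

(a) f₀ = 5.299e+04 Hz  (b) Q = 3.492  (c) BW = 1.517e+04 Hz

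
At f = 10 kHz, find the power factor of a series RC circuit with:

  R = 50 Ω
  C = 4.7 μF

Step 1 — Angular frequency: ω = 2π·f = 2π·1e+04 = 6.283e+04 rad/s.
Step 2 — Component impedances:
  R: Z = R = 50 Ω
  C: Z = 1/(jωC) = -j/(ω·C) = 0 - j3.386 Ω
Step 3 — Series combination: Z_total = R + C = 50 - j3.386 Ω = 50.11∠-3.9° Ω.
Step 4 — Power factor: PF = cos(φ) = Re(Z)/|Z| = 50/50.115 = 0.9977.
Step 5 — Type: Im(Z) = -3.386 ⇒ leading (phase φ = -3.9°).

PF = 0.9977 (leading, φ = -3.9°)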